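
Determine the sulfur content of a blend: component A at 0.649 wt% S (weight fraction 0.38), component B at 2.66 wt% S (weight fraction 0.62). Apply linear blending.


Linear sulfur blending: S_blend = x1*S1 + x2*S2
Contribution 1: 0.38 * 0.649 = 0.24662 wt%
Contribution 2: 0.62 * 2.66 = 1.6492 wt%
S_blend = 0.24662 + 1.6492 = 1.89582

1.89582 wt%


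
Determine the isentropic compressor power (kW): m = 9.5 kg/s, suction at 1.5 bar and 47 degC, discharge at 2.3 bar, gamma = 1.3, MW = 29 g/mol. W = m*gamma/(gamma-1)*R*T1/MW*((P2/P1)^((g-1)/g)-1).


Isentropic work: W = m*(gamma/(gamma-1))*(R*T1/MW)*((P2/P1)^((gamma-1)/gamma) - 1)
T1 = 47 + 273.15 = 320.15 K
Pressure ratio = 2.3 / 1.5 = 1.53333
Exponent = (1.3 - 1)/1.3 = 0.230769
(P2/P1)^exp - 1 = 1.53333^0.230769 - 1 = 0.103669
W = 9.5 * 1.3 / 0.3 * 8.314 * 320.15 / 29 * 0.103669 = 391.7

391.7 kW


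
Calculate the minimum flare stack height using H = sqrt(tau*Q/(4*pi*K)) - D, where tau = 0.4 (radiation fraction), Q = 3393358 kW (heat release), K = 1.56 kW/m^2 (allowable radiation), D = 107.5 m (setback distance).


tau*Q/(4*pi*K) = 0.4 * 3393358 / (4 * pi * 1.56) = 69239.7
sqrt(69239.7) = 263.134
H = 263.134 - 107.5 = 155.6

155.6 m


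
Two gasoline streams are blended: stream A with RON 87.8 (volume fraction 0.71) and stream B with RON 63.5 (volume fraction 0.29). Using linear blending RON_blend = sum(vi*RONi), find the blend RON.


Linear blending: RON_blend = sum(vi * RONi)
Contribution 1: 0.71 * 87.8 = 62.338
Contribution 2: 0.29 * 63.5 = 18.415
RON_blend = 62.338 + 18.415 = 80.753

80.753


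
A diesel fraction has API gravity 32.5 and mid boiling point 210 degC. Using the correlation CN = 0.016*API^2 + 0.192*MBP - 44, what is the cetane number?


CN = 0.016 * 32.5^2 + 0.192 * 210 - 44
CN = 16.9 + 40.32 - 44 = 13.22

13.22


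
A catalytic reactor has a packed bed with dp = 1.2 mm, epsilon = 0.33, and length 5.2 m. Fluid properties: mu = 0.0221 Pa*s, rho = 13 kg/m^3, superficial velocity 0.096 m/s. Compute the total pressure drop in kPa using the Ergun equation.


dp = 1.2 mm = 0.0012 m
Viscous term = 150*0.0221*0.096*(1-0.33)^2 / (0.0012^2*0.33^3) = 2760580
Inertial term = 1.75*13*0.096^2*(1-0.33) / (0.0012*0.33^3) = 3257.43
dP/L = 2760580 + 3257.43 = 2763840 Pa/m
dP = 2763840 * 5.2 / 1000 = 14370 kPa

14370 kPa


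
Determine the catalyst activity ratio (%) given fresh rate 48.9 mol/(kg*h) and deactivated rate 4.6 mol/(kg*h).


Activity (%) = (rate_used / rate_fresh) * 100
rate_used = 4.6, rate_fresh = 48.9
= (4.6 / 48.9) * 100
= 0.09407 * 100 = 9.407

9.407 %


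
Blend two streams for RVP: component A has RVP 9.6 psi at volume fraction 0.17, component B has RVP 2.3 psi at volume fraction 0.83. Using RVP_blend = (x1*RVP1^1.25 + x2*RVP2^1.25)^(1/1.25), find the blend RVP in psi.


Chevron index: RVP_blend = (sum xi*RVPi^1.25)^(1/1.25)
RVP^1.25 terms: 0.17 * 9.6^1.25 + 0.83 * 2.3^1.25 = 5.2236
RVP_blend = 5.2236^(1/1.25) = 3.753

3.753 psi


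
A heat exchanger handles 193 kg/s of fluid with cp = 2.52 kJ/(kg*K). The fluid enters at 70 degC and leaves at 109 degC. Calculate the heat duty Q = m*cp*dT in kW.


Q = m_dot * cp * delta_T
delta_T = 109 - 70 = 39 K
Q = 193 * 2.52 * 39
= 486.36 * 39
= 18968.04 kW

18968.04 kW


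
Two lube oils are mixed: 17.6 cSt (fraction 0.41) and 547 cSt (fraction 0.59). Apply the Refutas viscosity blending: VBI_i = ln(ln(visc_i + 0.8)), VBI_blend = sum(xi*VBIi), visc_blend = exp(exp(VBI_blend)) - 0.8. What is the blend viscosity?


Refutas method: VBN_i = 14.534*ln(ln(visc_i + 0.8)) + 10.975, blended linearly by mass fraction; since VBN is linear in VBI_i = ln(ln(visc_i + 0.8)) and the fractions sum to 1, blend VBI directly: visc = exp(exp(VBI_blend)) - 0.8
VBI_1 = ln(ln(17.6 + 0.8)) = 1.06896
VBI_2 = ln(ln(547 + 0.8)) = 1.84149
VBI_blend = 0.41 * 1.06896 + 0.59 * 1.84149 = 1.52475
visc_blend = exp(exp(1.52475)) - 0.8 = 98.09

98.09 cSt


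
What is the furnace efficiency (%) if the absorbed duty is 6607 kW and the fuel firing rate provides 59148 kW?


Furnace efficiency = Q_absorbed / Q_fuel * 100
= 6607 / 59148 * 100 = 11.17

11.17 %


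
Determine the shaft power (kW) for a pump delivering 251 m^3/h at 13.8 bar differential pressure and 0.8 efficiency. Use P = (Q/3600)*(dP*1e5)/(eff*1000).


Q = 251 / 3600 = 0.0697222 m^3/s
P = 0.0697222 * (13.8 * 1e5) / 0.8 / 1000 = 120.3

120.3 kW


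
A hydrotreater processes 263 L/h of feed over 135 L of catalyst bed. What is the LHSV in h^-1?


LHSV = volumetric feed rate / catalyst volume
= 263 L/h / 135 L
= 1.948 h^-1

1.948 h^-1


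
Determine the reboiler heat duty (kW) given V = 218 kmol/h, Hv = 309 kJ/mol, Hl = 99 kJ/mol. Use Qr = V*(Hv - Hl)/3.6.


Qr = 218 * (309 - 99) / 3.6 = 218 * 210 / 3.6 = 12720

12720 kW


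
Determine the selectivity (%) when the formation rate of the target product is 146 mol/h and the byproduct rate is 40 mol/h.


Selectivity = desired / (desired + undesired) * 100
Total products = 146 + 40 = 186 mol/h
S = 146 / 186 * 100
= 0.7849 * 100
= 78.49 %

78.49 %


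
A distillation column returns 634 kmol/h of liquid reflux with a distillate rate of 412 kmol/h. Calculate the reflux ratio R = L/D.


Reflux ratio definition: R = L / D (liquid returned / distillate withdrawn)
L = 634 kmol/h, D = 412 kmol/h
R = 634 / 412 = 1.539

1.539


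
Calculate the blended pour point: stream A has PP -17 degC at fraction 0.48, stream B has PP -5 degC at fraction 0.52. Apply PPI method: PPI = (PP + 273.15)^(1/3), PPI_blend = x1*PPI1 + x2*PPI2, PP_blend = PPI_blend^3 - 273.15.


PPI_1 = (-17 + 273.15)^(1/3) = 6.350844
PPI_2 = (-5 + 273.15)^(1/3) = 6.448508
PPI_blend = 0.48 * 6.350844 + 0.52 * 6.448508 = 6.401629
PP_blend = 6.401629^3 - 273.15 = 262.3442 - 273.15 = -10.81

-10.81 degC


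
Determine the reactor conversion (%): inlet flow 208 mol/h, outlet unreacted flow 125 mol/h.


X = (F_in - F_out) / F_in * 100
Moles reacted = 208 - 125 = 83
X = 83 / 208 * 100
= 0.3990 * 100
= 39.90 %

39.90 %


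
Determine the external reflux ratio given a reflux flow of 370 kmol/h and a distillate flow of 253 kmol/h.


Reflux ratio definition: R = L / D (liquid returned / distillate withdrawn)
L = 370 kmol/h, D = 253 kmol/h
R = 370 / 253 = 1.462

1.462


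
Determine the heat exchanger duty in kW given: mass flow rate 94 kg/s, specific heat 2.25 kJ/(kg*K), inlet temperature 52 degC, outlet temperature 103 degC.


Q = m_dot * cp * delta_T
delta_T = 103 - 52 = 51 K
Q = 94 * 2.25 * 51
= 211.5 * 51
= 10786.5 kW

10786.5 kW


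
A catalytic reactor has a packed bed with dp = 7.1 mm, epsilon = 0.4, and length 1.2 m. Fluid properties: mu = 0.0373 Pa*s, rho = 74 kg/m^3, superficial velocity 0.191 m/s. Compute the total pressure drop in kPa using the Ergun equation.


dp = 7.1 mm = 0.0071 m
Viscous term = 150*0.0373*0.191*(1-0.4)^2 / (0.0071^2*0.4^3) = 119245
Inertial term = 1.75*74*0.191^2*(1-0.4) / (0.0071*0.4^3) = 6238.06
dP/L = 119245 + 6238.06 = 125483 Pa/m
dP = 125483 * 1.2 / 1000 = 150.6 kPa

150.6 kPa


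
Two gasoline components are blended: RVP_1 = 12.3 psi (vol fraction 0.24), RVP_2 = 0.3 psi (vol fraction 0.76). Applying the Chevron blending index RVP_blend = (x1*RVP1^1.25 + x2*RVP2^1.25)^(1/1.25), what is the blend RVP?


Chevron index: RVP_blend = (sum xi*RVPi^1.25)^(1/1.25)
RVP^1.25 terms: 0.24 * 12.3^1.25 + 0.76 * 0.3^1.25 = 5.69705
RVP_blend = 5.69705^(1/1.25) = 4.023

4.023 psi


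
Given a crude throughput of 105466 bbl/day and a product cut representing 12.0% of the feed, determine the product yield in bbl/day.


Crude throughput = 105466 bbl/day
Fraction yield = 12.0%
yield = throughput * fraction / 100
yield = 105466 * 12.0 / 100 = 12655.92

12655.92 bbl/day


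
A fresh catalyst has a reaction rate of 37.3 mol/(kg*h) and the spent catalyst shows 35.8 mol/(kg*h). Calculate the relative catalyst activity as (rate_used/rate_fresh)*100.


Activity (%) = (rate_used / rate_fresh) * 100
rate_used = 35.8, rate_fresh = 37.3
= (35.8 / 37.3) * 100
= 0.9598 * 100 = 95.98

95.98 %


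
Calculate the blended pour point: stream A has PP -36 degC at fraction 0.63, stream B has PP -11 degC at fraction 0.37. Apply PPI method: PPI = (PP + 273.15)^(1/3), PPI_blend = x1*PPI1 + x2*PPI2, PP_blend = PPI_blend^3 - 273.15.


PPI_1 = (-36 + 273.15)^(1/3) = 6.189768
PPI_2 = (-11 + 273.15)^(1/3) = 6.400049
PPI_blend = 0.63 * 6.189768 + 0.37 * 6.400049 = 6.267572
PP_blend = 6.267572^3 - 273.15 = 246.2056 - 273.15 = -26.94

-26.94 degC


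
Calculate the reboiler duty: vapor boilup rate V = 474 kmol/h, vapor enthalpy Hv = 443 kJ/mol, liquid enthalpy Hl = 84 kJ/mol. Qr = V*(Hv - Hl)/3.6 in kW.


Qr = 474 * (443 - 84) / 3.6 = 474 * 359 / 3.6 = 47270

47270 kW


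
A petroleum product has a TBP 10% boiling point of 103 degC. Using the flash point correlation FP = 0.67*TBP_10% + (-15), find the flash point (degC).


FP = 0.67 * 103 + (-15) = 54.01

54.01 degC


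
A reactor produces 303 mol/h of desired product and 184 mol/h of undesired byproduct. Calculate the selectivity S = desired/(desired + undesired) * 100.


Selectivity = desired / (desired + undesired) * 100
Total products = 303 + 184 = 487 mol/h
S = 303 / 487 * 100
= 0.6222 * 100
= 62.22 %

62.22 %


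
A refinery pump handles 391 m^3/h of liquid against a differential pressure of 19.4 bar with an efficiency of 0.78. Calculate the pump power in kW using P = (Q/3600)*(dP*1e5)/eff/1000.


Q = 391 / 3600 = 0.108611 m^3/s
P = 0.108611 * (19.4 * 1e5) / 0.78 / 1000 = 270.1

270.1 kW


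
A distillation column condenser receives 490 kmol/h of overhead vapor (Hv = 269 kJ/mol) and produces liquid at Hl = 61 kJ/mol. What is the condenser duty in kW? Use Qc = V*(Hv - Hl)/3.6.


Qc = 490 * (269 - 61) / 3.6 = 490 * 208 / 3.6 = 28310

28310 kW


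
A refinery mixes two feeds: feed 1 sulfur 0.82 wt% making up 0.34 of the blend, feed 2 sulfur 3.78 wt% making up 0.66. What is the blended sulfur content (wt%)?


Linear sulfur blending: S_blend = x1*S1 + x2*S2
Contribution 1: 0.34 * 0.82 = 0.2788 wt%
Contribution 2: 0.66 * 3.78 = 2.4948 wt%
S_blend = 0.2788 + 2.4948 = 2.7736

2.7736 wt%


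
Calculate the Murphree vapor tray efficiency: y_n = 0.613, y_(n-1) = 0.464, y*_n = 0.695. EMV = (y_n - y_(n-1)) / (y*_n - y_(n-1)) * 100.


Murphree vapor efficiency: EMV = (y_n - y_(n-1)) / (y*_n - y_(n-1)) * 100
EMV = (0.613 - 0.464) / (0.695 - 0.464) * 100 = 0.149 / 0.231 * 100 = 64.50

64.50 %


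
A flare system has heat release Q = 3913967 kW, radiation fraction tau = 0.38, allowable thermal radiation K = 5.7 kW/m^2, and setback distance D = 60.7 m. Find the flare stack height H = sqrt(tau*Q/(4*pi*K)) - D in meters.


tau*Q/(4*pi*K) = 0.38 * 3913967 / (4 * pi * 5.7) = 20764.2
sqrt(20764.2) = 144.098
H = 144.098 - 60.7 = 83.40

83.40 m


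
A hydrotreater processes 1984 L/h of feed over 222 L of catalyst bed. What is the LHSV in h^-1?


LHSV = volumetric feed rate / catalyst volume
= 1984 L/h / 222 L
= 8.937 h^-1

8.937 h^-1


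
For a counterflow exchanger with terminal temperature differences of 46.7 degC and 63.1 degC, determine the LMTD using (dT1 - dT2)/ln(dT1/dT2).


LMTD = (dT1 - dT2) / ln(dT1/dT2)
= (46.7 - 63.1) / ln(46.7 / 63.1) = -16.4 / -0.300977 = 54.49

54.49 degC


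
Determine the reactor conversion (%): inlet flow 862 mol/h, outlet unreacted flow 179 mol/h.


X = (F_in - F_out) / F_in * 100
Moles reacted = 862 - 179 = 683
X = 683 / 862 * 100
= 0.7923 * 100
= 79.23 %

79.23 %


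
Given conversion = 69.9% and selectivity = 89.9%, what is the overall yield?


Overall yield = conversion (%) * selectivity (%) / 100
Conversion = 69.9%, Selectivity = 89.9%
Y = 69.9 * 89.9 / 100
= 62.8401 %

62.8401 %


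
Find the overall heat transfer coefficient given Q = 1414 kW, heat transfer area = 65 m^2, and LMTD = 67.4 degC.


From Q = U*A*LMTD, U = Q / (A * LMTD)
U = 1414 / (65 * 67.4) = 1414 / 4381 = 0.3228

0.3228 kW/(m^2*K)


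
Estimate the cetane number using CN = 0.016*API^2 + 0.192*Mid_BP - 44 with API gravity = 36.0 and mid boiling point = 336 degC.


CN = 0.016 * 36.0^2 + 0.192 * 336 - 44
CN = 20.736 + 64.512 - 44 = 41.248

41.248


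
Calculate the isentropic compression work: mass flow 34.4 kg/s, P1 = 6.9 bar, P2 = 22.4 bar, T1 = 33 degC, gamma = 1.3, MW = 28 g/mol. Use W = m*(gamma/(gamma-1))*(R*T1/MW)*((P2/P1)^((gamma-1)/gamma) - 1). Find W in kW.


Isentropic work: W = m*(gamma/(gamma-1))*(R*T1/MW)*((P2/P1)^((gamma-1)/gamma) - 1)
T1 = 33 + 273.15 = 306.15 K
Pressure ratio = 22.4 / 6.9 = 3.24638
Exponent = (1.3 - 1)/1.3 = 0.230769
(P2/P1)^exp - 1 = 3.24638^0.230769 - 1 = 0.312246
W = 34.4 * 1.3 / 0.3 * 8.314 * 306.15 / 28 * 0.312246 = 4231

4231 kW


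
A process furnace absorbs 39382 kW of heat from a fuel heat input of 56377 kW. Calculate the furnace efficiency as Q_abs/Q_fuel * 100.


Furnace efficiency = Q_absorbed / Q_fuel * 100
= 39382 / 56377 * 100 = 69.85

69.85 %


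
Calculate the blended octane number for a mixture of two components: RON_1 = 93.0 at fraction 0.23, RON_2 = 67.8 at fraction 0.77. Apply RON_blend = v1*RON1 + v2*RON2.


Linear blending: RON_blend = sum(vi * RONi)
Contribution 1: 0.23 * 93.0 = 21.39
Contribution 2: 0.77 * 67.8 = 52.206
RON_blend = 21.39 + 52.206 = 73.596

73.596


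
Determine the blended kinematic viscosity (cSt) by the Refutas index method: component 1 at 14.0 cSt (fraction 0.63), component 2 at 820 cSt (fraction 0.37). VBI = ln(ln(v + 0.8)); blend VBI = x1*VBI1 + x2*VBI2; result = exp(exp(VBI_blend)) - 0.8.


Refutas method: VBN_i = 14.534*ln(ln(visc_i + 0.8)) + 10.975, blended linearly by mass fraction; since VBN is linear in VBI_i = ln(ln(visc_i + 0.8)) and the fractions sum to 1, blend VBI directly: visc = exp(exp(VBI_blend)) - 0.8
VBI_1 = ln(ln(14.0 + 0.8)) = 0.99126
VBI_2 = ln(ln(820 + 0.8)) = 1.90364
VBI_blend = 0.63 * 0.99126 + 0.37 * 1.90364 = 1.32884
visc_blend = exp(exp(1.32884)) - 0.8 = 42.87

42.87 cSt


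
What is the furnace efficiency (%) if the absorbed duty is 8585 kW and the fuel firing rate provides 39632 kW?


Furnace efficiency = Q_absorbed / Q_fuel * 100
= 8585 / 39632 * 100 = 21.66

21.66 %


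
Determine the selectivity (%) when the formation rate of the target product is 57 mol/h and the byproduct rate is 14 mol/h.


Selectivity = desired / (desired + undesired) * 100
Total products = 57 + 14 = 71 mol/h
S = 57 / 71 * 100
= 0.8028 * 100
= 80.28 %

80.28 %


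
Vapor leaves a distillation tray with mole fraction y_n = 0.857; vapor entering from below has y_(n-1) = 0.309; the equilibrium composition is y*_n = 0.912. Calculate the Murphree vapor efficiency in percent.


Murphree vapor efficiency: EMV = (y_n - y_(n-1)) / (y*_n - y_(n-1)) * 100
EMV = (0.857 - 0.309) / (0.912 - 0.309) * 100 = 0.548 / 0.603 * 100 = 90.88

90.88 %


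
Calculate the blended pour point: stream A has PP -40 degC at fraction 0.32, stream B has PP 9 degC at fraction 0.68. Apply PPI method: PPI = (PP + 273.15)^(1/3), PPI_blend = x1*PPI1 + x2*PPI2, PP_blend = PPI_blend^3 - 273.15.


PPI_1 = (-40 + 273.15)^(1/3) = 6.15477
PPI_2 = (9 + 273.15)^(1/3) = 6.558835
PPI_blend = 0.32 * 6.15477 + 0.68 * 6.558835 = 6.429534
PP_blend = 6.429534^3 - 273.15 = 265.7899 - 273.15 = -7.36

-7.36 degC


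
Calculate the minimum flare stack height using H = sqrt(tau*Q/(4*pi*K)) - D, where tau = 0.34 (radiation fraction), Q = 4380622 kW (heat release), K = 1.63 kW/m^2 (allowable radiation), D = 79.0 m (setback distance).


tau*Q/(4*pi*K) = 0.34 * 4380622 / (4 * pi * 1.63) = 72713.9
sqrt(72713.9) = 269.655
H = 269.655 - 79.0 = 190.7

190.7 m


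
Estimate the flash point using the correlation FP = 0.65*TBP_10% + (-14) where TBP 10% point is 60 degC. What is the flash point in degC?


FP = 0.65 * 60 + (-14) = 25

25 degC


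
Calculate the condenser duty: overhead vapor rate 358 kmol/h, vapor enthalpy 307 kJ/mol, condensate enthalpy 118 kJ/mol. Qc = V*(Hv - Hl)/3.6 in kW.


Qc = 358 * (307 - 118) / 3.6 = 358 * 189 / 3.6 = 18800

18800 kW


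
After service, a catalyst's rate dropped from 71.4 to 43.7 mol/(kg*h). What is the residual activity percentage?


Activity (%) = (rate_used / rate_fresh) * 100
rate_used = 43.7, rate_fresh = 71.4
= (43.7 / 71.4) * 100
= 0.6120 * 100 = 61.20

61.20 %


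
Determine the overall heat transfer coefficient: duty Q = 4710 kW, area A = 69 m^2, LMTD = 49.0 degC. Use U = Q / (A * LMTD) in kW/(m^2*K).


From Q = U*A*LMTD, U = Q / (A * LMTD)
U = 4710 / (69 * 49.0) = 4710 / 3381 = 1.393

1.393 kW/(m^2*K)


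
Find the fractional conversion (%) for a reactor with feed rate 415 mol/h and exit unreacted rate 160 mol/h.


X = (F_in - F_out) / F_in * 100
Moles reacted = 415 - 160 = 255
X = 255 / 415 * 100
= 0.6145 * 100
= 61.45 %

61.45 %


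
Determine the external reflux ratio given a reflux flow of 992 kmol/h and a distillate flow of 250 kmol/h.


Reflux ratio definition: R = L / D (liquid returned / distillate withdrawn)
L = 992 kmol/h, D = 250 kmol/h
R = 992 / 250 = 3.968

3.968


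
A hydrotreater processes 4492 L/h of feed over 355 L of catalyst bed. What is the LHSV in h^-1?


LHSV = volumetric feed rate / catalyst volume
= 4492 L/h / 355 L
= 12.65 h^-1

12.65 h^-1


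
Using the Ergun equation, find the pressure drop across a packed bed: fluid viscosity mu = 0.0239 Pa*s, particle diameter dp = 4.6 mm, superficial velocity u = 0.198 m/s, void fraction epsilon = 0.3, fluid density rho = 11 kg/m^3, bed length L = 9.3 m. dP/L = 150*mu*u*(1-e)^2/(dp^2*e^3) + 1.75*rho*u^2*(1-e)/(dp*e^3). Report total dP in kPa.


dp = 4.6 mm = 0.0046 m
Viscous term = 150*0.0239*0.198*(1-0.3)^2 / (0.0046^2*0.3^3) = 608795
Inertial term = 1.75*11*0.198^2*(1-0.3) / (0.0046*0.3^3) = 4253.41
dP/L = 608795 + 4253.41 = 613048 Pa/m
dP = 613048 * 9.3 / 1000 = 5701 kPa

5701 kPa


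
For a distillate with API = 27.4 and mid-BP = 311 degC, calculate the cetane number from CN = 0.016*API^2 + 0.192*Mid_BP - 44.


CN = 0.016 * 27.4^2 + 0.192 * 311 - 44
CN = 12.01216 + 59.712 - 44 = 27.72416

27.72416


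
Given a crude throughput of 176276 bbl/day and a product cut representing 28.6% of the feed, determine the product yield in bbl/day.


Crude throughput = 176276 bbl/day
Fraction yield = 28.6%
yield = throughput * fraction / 100
yield = 176276 * 28.6 / 100 = 50414.936

50414.936 bbl/day


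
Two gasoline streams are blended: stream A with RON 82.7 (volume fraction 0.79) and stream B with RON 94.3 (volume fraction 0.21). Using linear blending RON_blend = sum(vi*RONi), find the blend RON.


Linear blending: RON_blend = sum(vi * RONi)
Contribution 1: 0.79 * 82.7 = 65.333
Contribution 2: 0.21 * 94.3 = 19.803
RON_blend = 65.333 + 19.803 = 85.136

85.136


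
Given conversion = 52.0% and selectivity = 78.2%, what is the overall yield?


Overall yield = conversion (%) * selectivity (%) / 100
Conversion = 52.0%, Selectivity = 78.2%
Y = 52.0 * 78.2 / 100
= 40.664 %

40.664 %


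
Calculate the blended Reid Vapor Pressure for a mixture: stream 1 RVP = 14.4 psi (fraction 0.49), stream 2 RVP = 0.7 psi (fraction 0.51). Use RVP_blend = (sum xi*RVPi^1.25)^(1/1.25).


Chevron index: RVP_blend = (sum xi*RVPi^1.25)^(1/1.25)
RVP^1.25 terms: 0.49 * 14.4^1.25 + 0.51 * 0.7^1.25 = 14.0717
RVP_blend = 14.0717^(1/1.25) = 8.292

8.292 psi


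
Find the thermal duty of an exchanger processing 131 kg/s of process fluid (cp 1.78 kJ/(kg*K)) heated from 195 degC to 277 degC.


Q = m_dot * cp * delta_T
delta_T = 277 - 195 = 82 K
Q = 131 * 1.78 * 82
= 233.18 * 82
= 19120.76 kW

19120.76 kW


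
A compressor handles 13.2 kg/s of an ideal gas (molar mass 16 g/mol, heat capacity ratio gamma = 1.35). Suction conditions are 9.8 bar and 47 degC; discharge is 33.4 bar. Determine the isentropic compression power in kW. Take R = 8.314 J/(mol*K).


Isentropic work: W = m*(gamma/(gamma-1))*(R*T1/MW)*((P2/P1)^((gamma-1)/gamma) - 1)
T1 = 47 + 273.15 = 320.15 K
Pressure ratio = 33.4 / 9.8 = 3.40816
Exponent = (1.35 - 1)/1.35 = 0.259259
(P2/P1)^exp - 1 = 3.40816^0.259259 - 1 = 0.374234
W = 13.2 * 1.35 / 0.35 * 8.314 * 320.15 / 16 * 0.374234 = 3170

3170 kW


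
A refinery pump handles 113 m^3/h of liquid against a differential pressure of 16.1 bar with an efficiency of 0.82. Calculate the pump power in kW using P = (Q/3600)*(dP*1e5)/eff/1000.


Q = 113 / 3600 = 0.0313889 m^3/s
P = 0.0313889 * (16.1 * 1e5) / 0.82 / 1000 = 61.63

61.63 kW


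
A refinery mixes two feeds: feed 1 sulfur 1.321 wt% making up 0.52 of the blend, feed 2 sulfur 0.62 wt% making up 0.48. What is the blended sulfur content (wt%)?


Linear sulfur blending: S_blend = x1*S1 + x2*S2
Contribution 1: 0.52 * 1.321 = 0.68692 wt%
Contribution 2: 0.48 * 0.62 = 0.2976 wt%
S_blend = 0.68692 + 0.2976 = 0.98452

0.98452 wt%


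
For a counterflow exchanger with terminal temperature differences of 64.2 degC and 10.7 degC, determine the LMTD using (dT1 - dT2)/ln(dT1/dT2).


LMTD = (dT1 - dT2) / ln(dT1/dT2)
= (64.2 - 10.7) / ln(64.2 / 10.7) = 53.5 / 1.79176 = 29.86

29.86 degC


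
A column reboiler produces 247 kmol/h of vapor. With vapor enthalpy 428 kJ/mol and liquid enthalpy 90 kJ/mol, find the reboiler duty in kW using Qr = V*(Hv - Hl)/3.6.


Qr = 247 * (428 - 90) / 3.6 = 247 * 338 / 3.6 = 23190

23190 kW


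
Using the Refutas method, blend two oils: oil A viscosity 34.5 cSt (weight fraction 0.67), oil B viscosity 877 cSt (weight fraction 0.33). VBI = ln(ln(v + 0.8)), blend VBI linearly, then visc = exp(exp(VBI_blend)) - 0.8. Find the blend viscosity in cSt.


Refutas method: VBN_i = 14.534*ln(ln(visc_i + 0.8)) + 10.975, blended linearly by mass fraction; since VBN is linear in VBI_i = ln(ln(visc_i + 0.8)) and the fractions sum to 1, blend VBI directly: visc = exp(exp(VBI_blend)) - 0.8
VBI_1 = ln(ln(34.5 + 0.8)) = 1.27085
VBI_2 = ln(ln(877 + 0.8)) = 1.9136
VBI_blend = 0.67 * 1.27085 + 0.33 * 1.9136 = 1.48296
visc_blend = exp(exp(1.48296)) - 0.8 = 81.14

81.14 cSt


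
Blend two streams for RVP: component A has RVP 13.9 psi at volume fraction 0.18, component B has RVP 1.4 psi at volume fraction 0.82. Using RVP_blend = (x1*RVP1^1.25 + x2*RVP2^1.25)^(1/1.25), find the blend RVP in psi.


Chevron index: RVP_blend = (sum xi*RVPi^1.25)^(1/1.25)
RVP^1.25 terms: 0.18 * 13.9^1.25 + 0.82 * 1.4^1.25 = 6.07979
RVP_blend = 6.07979^(1/1.25) = 4.238

4.238 psi


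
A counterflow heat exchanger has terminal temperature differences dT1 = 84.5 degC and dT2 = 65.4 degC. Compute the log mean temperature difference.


LMTD = (dT1 - dT2) / ln(dT1/dT2)
= (84.5 - 65.4) / ln(84.5 / 65.4) = 19.1 / 0.256229 = 74.54

74.54 degC


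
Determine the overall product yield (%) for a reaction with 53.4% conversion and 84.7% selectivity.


Overall yield = conversion (%) * selectivity (%) / 100
Conversion = 53.4%, Selectivity = 84.7%
Y = 53.4 * 84.7 / 100
= 45.2298 %

45.2298 %


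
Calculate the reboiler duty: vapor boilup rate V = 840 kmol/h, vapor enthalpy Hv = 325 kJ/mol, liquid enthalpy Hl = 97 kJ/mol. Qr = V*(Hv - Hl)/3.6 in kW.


Qr = 840 * (325 - 97) / 3.6 = 840 * 228 / 3.6 = 53200

53200 kW


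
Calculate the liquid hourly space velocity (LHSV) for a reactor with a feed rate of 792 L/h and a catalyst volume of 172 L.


LHSV = volumetric feed rate / catalyst volume
= 792 L/h / 172 L
= 4.605 h^-1

4.605 h^-1


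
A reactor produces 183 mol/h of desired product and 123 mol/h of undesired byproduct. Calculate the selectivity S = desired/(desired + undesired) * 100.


Selectivity = desired / (desired + undesired) * 100
Total products = 183 + 123 = 306 mol/h
S = 183 / 306 * 100
= 0.5980 * 100
= 59.80 %

59.80 %


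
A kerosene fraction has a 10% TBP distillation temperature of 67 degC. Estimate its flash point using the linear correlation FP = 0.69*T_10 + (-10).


FP = 0.69 * 67 + (-10) = 36.23

36.23 degC


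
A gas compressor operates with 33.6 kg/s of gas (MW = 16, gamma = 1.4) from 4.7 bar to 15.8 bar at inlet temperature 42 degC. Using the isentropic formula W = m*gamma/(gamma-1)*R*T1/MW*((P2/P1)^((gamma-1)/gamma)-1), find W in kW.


Isentropic work: W = m*(gamma/(gamma-1))*(R*T1/MW)*((P2/P1)^((gamma-1)/gamma) - 1)
T1 = 42 + 273.15 = 315.15 K
Pressure ratio = 15.8 / 4.7 = 3.3617
Exponent = (1.4 - 1)/1.4 = 0.285714
(P2/P1)^exp - 1 = 3.3617^0.285714 - 1 = 0.413987
W = 33.6 * 1.4 / 0.4 * 8.314 * 315.15 / 16 * 0.413987 = 7973

7973 kW


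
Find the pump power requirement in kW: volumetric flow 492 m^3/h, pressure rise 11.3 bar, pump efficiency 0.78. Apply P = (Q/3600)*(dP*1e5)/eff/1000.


Q = 492 / 3600 = 0.136667 m^3/s
P = 0.136667 * (11.3 * 1e5) / 0.78 / 1000 = 198.0

198.0 kW


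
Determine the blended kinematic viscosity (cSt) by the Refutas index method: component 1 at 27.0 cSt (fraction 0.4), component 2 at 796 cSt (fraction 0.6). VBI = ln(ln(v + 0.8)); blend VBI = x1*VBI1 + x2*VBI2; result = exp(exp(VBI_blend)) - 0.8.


Refutas method: VBN_i = 14.534*ln(ln(visc_i + 0.8)) + 10.975, blended linearly by mass fraction; since VBN is linear in VBI_i = ln(ln(visc_i + 0.8)) and the fractions sum to 1, blend VBI directly: visc = exp(exp(VBI_blend)) - 0.8
VBI_1 = ln(ln(27.0 + 0.8)) = 1.20148
VBI_2 = ln(ln(796 + 0.8)) = 1.89921
VBI_blend = 0.4 * 1.20148 + 0.6 * 1.89921 = 1.62012
visc_blend = exp(exp(1.62012)) - 0.8 = 155.8

155.8 cSt


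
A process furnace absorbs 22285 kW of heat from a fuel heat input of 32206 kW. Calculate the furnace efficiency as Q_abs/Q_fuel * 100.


Furnace efficiency = Q_absorbed / Q_fuel * 100
= 22285 / 32206 * 100 = 69.20

69.20 %


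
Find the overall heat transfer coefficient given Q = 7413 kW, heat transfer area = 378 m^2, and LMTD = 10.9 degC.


From Q = U*A*LMTD, U = Q / (A * LMTD)
U = 7413 / (378 * 10.9) = 7413 / 4120.2 = 1.799

1.799 kW/(m^2*K)


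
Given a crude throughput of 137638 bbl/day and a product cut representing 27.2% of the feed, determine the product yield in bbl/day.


Crude throughput = 137638 bbl/day
Fraction yield = 27.2%
yield = throughput * fraction / 100
yield = 137638 * 27.2 / 100 = 37437.536

37437.536 bbl/day


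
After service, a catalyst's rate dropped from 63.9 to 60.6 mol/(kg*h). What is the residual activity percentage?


Activity (%) = (rate_used / rate_fresh) * 100
rate_used = 60.6, rate_fresh = 63.9
= (60.6 / 63.9) * 100
= 0.9484 * 100 = 94.84

94.84 %


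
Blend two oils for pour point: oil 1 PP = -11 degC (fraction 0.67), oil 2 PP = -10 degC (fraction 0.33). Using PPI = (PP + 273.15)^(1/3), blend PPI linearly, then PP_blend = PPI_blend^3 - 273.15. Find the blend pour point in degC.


PPI_1 = (-11 + 273.15)^(1/3) = 6.400049
PPI_2 = (-10 + 273.15)^(1/3) = 6.408176
PPI_blend = 0.67 * 6.400049 + 0.33 * 6.408176 = 6.402731
PP_blend = 6.402731^3 - 273.15 = 262.4797 - 273.15 = -10.67

-10.67 degC


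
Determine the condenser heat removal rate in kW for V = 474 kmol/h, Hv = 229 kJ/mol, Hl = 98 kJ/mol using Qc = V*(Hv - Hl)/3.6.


Qc = 474 * (229 - 98) / 3.6 = 474 * 131 / 3.6 = 17250

17250 kW


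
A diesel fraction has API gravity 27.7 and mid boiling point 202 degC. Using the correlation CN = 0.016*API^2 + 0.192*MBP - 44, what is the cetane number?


CN = 0.016 * 27.7^2 + 0.192 * 202 - 44
CN = 12.27664 + 38.784 - 44 = 7.06064

7.06064


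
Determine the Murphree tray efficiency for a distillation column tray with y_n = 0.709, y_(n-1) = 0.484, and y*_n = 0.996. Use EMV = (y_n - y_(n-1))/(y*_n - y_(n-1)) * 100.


Murphree vapor efficiency: EMV = (y_n - y_(n-1)) / (y*_n - y_(n-1)) * 100
EMV = (0.709 - 0.484) / (0.996 - 0.484) * 100 = 0.225 / 0.512 * 100 = 43.95

43.95 %


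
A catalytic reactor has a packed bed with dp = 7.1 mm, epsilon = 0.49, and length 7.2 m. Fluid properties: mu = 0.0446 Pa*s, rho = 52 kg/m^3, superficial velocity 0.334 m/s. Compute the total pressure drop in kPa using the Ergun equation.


dp = 7.1 mm = 0.0071 m
Viscous term = 150*0.0446*0.334*(1-0.49)^2 / (0.0071^2*0.49^3) = 97995.9
Inertial term = 1.75*52*0.334^2*(1-0.49) / (0.0071*0.49^3) = 6198.09
dP/L = 97995.9 + 6198.09 = 104194 Pa/m
dP = 104194 * 7.2 / 1000 = 750.2 kPa

750.2 kPa


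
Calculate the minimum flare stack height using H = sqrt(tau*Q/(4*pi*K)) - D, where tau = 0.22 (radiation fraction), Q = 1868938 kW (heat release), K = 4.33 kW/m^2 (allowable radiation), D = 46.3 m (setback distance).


tau*Q/(4*pi*K) = 0.22 * 1868938 / (4 * pi * 4.33) = 7556.48
sqrt(7556.48) = 86.928
H = 86.928 - 46.3 = 40.63

40.63 m


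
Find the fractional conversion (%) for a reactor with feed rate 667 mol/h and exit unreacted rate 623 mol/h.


X = (F_in - F_out) / F_in * 100
Moles reacted = 667 - 623 = 44
X = 44 / 667 * 100
= 0.06597 * 100
= 6.597 %

6.597 %


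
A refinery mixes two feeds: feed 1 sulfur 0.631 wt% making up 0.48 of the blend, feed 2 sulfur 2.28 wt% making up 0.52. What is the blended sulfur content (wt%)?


Linear sulfur blending: S_blend = x1*S1 + x2*S2
Contribution 1: 0.48 * 0.631 = 0.30288 wt%
Contribution 2: 0.52 * 2.28 = 1.1856 wt%
S_blend = 0.30288 + 1.1856 = 1.48848

1.48848 wt%


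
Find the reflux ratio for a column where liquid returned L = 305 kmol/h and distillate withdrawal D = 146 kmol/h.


Reflux ratio definition: R = L / D (liquid returned / distillate withdrawn)
L = 305 kmol/h, D = 146 kmol/h
R = 305 / 146 = 2.089

2.089


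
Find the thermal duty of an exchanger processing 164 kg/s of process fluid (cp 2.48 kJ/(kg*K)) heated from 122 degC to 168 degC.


Q = m_dot * cp * delta_T
delta_T = 168 - 122 = 46 K
Q = 164 * 2.48 * 46
= 406.72 * 46
= 18709.12 kW

18709.12 kW


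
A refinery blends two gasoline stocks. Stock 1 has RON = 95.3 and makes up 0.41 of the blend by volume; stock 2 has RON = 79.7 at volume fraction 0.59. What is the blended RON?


Linear blending: RON_blend = sum(vi * RONi)
Contribution 1: 0.41 * 95.3 = 39.073
Contribution 2: 0.59 * 79.7 = 47.023
RON_blend = 39.073 + 47.023 = 86.096

86.096


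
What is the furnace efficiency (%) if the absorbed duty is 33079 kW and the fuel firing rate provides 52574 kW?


Furnace efficiency = Q_absorbed / Q_fuel * 100
= 33079 / 52574 * 100 = 62.92

62.92 %


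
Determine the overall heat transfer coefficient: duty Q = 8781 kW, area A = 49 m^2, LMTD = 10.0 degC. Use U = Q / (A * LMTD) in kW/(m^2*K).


From Q = U*A*LMTD, U = Q / (A * LMTD)
U = 8781 / (49 * 10.0) = 8781 / 490 = 17.92

17.92 kW/(m^2*K)


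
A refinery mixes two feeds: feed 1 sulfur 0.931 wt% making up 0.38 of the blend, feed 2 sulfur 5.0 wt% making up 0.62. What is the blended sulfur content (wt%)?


Linear sulfur blending: S_blend = x1*S1 + x2*S2
Contribution 1: 0.38 * 0.931 = 0.35378 wt%
Contribution 2: 0.62 * 5.0 = 3.1 wt%
S_blend = 0.35378 + 3.1 = 3.45378

3.45378 wt%


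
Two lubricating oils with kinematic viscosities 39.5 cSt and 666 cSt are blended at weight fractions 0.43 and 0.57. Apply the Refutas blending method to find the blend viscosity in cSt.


Refutas method: VBN_i = 14.534*ln(ln(visc_i + 0.8)) + 10.975, blended linearly by mass fraction; since VBN is linear in VBI_i = ln(ln(visc_i + 0.8)) and the fractions sum to 1, blend VBI directly: visc = exp(exp(VBI_blend)) - 0.8
VBI_1 = ln(ln(39.5 + 0.8)) = 1.30735
VBI_2 = ln(ln(666 + 0.8)) = 1.87219
VBI_blend = 0.43 * 1.30735 + 0.57 * 1.87219 = 1.62931
visc_blend = exp(exp(1.62931)) - 0.8 = 163.3

163.3 cSt


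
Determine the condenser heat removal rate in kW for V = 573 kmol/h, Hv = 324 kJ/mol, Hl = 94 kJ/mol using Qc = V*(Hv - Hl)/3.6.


Qc = 573 * (324 - 94) / 3.6 = 573 * 230 / 3.6 = 36610

36610 kW


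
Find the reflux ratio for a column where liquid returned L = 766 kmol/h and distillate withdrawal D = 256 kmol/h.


Reflux ratio definition: R = L / D (liquid returned / distillate withdrawn)
L = 766 kmol/h, D = 256 kmol/h
R = 766 / 256 = 2.992

2.992


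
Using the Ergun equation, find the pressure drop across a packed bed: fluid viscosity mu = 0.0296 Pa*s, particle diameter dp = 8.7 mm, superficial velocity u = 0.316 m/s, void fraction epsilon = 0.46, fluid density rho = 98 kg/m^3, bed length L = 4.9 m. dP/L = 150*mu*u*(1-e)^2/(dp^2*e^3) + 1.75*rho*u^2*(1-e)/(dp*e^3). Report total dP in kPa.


dp = 8.7 mm = 0.0087 m
Viscous term = 150*0.0296*0.316*(1-0.46)^2 / (0.0087^2*0.46^3) = 55532.3
Inertial term = 1.75*98*0.316^2*(1-0.46) / (0.0087*0.46^3) = 10920.4
dP/L = 55532.3 + 10920.4 = 66452.7 Pa/m
dP = 66452.7 * 4.9 / 1000 = 325.6 kPa

325.6 kPa


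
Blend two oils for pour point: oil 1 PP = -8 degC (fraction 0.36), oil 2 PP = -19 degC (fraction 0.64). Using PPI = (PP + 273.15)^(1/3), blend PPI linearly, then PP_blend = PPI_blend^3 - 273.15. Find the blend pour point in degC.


PPI_1 = (-8 + 273.15)^(1/3) = 6.42437
PPI_2 = (-19 + 273.15)^(1/3) = 6.334272
PPI_blend = 0.36 * 6.42437 + 0.64 * 6.334272 = 6.366707
PP_blend = 6.366707^3 - 273.15 = 258.0742 - 273.15 = -15.08

-15.08 degC


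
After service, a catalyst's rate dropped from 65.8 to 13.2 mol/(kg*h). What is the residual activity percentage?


Activity (%) = (rate_used / rate_fresh) * 100
rate_used = 13.2, rate_fresh = 65.8
= (13.2 / 65.8) * 100
= 0.2006 * 100 = 20.06

20.06 %


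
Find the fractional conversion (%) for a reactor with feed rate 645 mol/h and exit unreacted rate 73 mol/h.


X = (F_in - F_out) / F_in * 100
Moles reacted = 645 - 73 = 572
X = 572 / 645 * 100
= 0.8868 * 100
= 88.68 %

88.68 %


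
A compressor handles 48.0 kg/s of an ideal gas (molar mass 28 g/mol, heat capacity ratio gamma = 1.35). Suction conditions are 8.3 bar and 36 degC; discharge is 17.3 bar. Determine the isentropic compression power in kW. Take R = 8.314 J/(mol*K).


Isentropic work: W = m*(gamma/(gamma-1))*(R*T1/MW)*((P2/P1)^((gamma-1)/gamma) - 1)
T1 = 36 + 273.15 = 309.15 K
Pressure ratio = 17.3 / 8.3 = 2.08434
Exponent = (1.35 - 1)/1.35 = 0.259259
(P2/P1)^exp - 1 = 2.08434^0.259259 - 1 = 0.20975
W = 48.0 * 1.35 / 0.35 * 8.314 * 309.15 / 28 * 0.20975 = 3565

3565 kW


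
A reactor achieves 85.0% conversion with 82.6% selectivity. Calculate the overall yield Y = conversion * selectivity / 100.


Overall yield = conversion (%) * selectivity (%) / 100
Conversion = 85.0%, Selectivity = 82.6%
Y = 85.0 * 82.6 / 100
= 70.21 %

70.21 %


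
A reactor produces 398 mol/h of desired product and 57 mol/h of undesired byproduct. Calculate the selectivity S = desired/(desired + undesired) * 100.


Selectivity = desired / (desired + undesired) * 100
Total products = 398 + 57 = 455 mol/h
S = 398 / 455 * 100
= 0.8747 * 100
= 87.47 %

87.47 %


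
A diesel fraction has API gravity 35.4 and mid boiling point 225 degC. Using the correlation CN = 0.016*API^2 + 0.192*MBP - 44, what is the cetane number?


CN = 0.016 * 35.4^2 + 0.192 * 225 - 44
CN = 20.05056 + 43.2 - 44 = 19.25056

19.25056


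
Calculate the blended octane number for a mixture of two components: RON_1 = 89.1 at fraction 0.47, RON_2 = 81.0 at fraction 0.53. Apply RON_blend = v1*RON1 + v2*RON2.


Linear blending: RON_blend = sum(vi * RONi)
Contribution 1: 0.47 * 89.1 = 41.877
Contribution 2: 0.53 * 81.0 = 42.93
RON_blend = 41.877 + 42.93 = 84.807

84.807


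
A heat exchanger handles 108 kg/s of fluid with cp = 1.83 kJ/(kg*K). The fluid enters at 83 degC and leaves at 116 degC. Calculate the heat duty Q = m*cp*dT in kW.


Q = m_dot * cp * delta_T
delta_T = 116 - 83 = 33 K
Q = 108 * 1.83 * 33
= 197.64 * 33
= 6522.12 kW

6522.12 kW


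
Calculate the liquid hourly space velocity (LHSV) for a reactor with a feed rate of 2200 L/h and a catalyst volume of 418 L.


LHSV = volumetric feed rate / catalyst volume
= 2200 L/h / 418 L
= 5.263 h^-1

5.263 h^-1


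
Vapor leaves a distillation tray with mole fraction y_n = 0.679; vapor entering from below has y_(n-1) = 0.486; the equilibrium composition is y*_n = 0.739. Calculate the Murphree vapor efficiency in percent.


Murphree vapor efficiency: EMV = (y_n - y_(n-1)) / (y*_n - y_(n-1)) * 100
EMV = (0.679 - 0.486) / (0.739 - 0.486) * 100 = 0.193 / 0.253 * 100 = 76.28

76.28 %


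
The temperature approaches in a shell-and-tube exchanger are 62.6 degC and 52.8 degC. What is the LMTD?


LMTD = (dT1 - dT2) / ln(dT1/dT2)
= (62.6 - 52.8) / ln(62.6 / 52.8) = 9.8 / 0.170254 = 57.56

57.56 degC


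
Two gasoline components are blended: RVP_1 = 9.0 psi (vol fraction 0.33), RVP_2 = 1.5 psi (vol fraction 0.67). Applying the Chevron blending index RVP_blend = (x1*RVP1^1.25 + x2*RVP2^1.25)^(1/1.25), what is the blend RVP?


Chevron index: RVP_blend = (sum xi*RVPi^1.25)^(1/1.25)
RVP^1.25 terms: 0.33 * 9.0^1.25 + 0.67 * 1.5^1.25 = 6.25641
RVP_blend = 6.25641^(1/1.25) = 4.336

4.336 psi


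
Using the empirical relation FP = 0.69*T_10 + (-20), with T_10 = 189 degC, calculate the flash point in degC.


FP = 0.69 * 189 + (-20) = 110.41

110.41 degC


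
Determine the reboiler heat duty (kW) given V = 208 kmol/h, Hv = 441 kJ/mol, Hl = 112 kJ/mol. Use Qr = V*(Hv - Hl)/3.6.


Qr = 208 * (441 - 112) / 3.6 = 208 * 329 / 3.6 = 19010

19010 kW


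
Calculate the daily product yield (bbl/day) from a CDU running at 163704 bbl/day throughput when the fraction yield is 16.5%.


Crude throughput = 163704 bbl/day
Fraction yield = 16.5%
yield = throughput * fraction / 100
yield = 163704 * 16.5 / 100 = 27011.16

27011.16 bbl/day


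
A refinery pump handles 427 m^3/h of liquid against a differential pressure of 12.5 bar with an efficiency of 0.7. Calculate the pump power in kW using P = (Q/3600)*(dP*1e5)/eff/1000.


Q = 427 / 3600 = 0.118611 m^3/s
P = 0.118611 * (12.5 * 1e5) / 0.7 / 1000 = 211.8

211.8 kW


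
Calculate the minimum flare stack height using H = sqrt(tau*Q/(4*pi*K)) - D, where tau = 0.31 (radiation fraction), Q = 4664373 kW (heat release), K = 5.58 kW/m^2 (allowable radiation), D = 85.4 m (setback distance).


tau*Q/(4*pi*K) = 0.31 * 4664373 / (4 * pi * 5.58) = 20621.1
sqrt(20621.1) = 143.6
H = 143.6 - 85.4 = 58.20

58.20 m


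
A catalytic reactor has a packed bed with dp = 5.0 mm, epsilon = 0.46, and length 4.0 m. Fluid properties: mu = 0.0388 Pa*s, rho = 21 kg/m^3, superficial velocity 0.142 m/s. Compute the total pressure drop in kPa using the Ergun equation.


dp = 5.0 mm = 0.005 m
Viscous term = 150*0.0388*0.142*(1-0.46)^2 / (0.005^2*0.46^3) = 99034.2
Inertial term = 1.75*21*0.142^2*(1-0.46) / (0.005*0.46^3) = 822.213
dP/L = 99034.2 + 822.213 = 99856.4 Pa/m
dP = 99856.4 * 4.0 / 1000 = 399.4 kPa

399.4 kPa


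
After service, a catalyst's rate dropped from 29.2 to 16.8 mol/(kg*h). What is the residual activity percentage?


Activity (%) = (rate_used / rate_fresh) * 100
rate_used = 16.8, rate_fresh = 29.2
= (16.8 / 29.2) * 100
= 0.5753 * 100 = 57.53

57.53 %


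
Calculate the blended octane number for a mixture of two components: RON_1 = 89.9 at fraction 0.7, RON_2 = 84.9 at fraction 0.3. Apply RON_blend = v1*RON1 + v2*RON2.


Linear blending: RON_blend = sum(vi * RONi)
Contribution 1: 0.7 * 89.9 = 62.93
Contribution 2: 0.3 * 84.9 = 25.47
RON_blend = 62.93 + 25.47 = 88.4

88.4


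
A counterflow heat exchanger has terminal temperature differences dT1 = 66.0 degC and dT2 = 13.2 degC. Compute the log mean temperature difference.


LMTD = (dT1 - dT2) / ln(dT1/dT2)
= (66.0 - 13.2) / ln(66.0 / 13.2) = 52.8 / 1.60944 = 32.81

32.81 degC


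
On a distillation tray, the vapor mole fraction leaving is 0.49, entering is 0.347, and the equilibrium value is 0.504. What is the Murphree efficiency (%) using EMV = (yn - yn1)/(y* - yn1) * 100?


Murphree vapor efficiency: EMV = (y_n - y_(n-1)) / (y*_n - y_(n-1)) * 100
EMV = (0.49 - 0.347) / (0.504 - 0.347) * 100 = 0.143 / 0.157 * 100 = 91.08

91.08 %


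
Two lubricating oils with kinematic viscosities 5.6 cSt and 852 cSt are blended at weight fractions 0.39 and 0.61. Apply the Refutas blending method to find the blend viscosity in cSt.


Refutas method: VBN_i = 14.534*ln(ln(visc_i + 0.8)) + 10.975, blended linearly by mass fraction; since VBN is linear in VBI_i = ln(ln(visc_i + 0.8)) and the fractions sum to 1, blend VBI directly: visc = exp(exp(VBI_blend)) - 0.8
VBI_1 = ln(ln(5.6 + 0.8)) = 0.618584
VBI_2 = ln(ln(852 + 0.8)) = 1.90932
VBI_blend = 0.39 * 0.618584 + 0.61 * 1.90932 = 1.40593
visc_blend = exp(exp(1.40593)) - 0.8 = 58.31

58.31 cSt
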